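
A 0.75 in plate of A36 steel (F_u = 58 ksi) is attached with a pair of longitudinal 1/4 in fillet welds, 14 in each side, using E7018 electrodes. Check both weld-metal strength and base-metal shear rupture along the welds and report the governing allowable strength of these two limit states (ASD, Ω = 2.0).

E70XX → F_EXX = 70 ksi.
t_e = 0.707 × 0.25 = 0.1767 in; L = 28 in.
Weld metal: R_n/Ω = (1/2.0) × 0.6 × 70 × 0.1767 × 28 = 103.9 kips.
Base metal (shear rupture): R_n/Ω = (1/2.0) × 0.6 × 58 × 0.75 × 28 = 365.4 kips.
Governing: weld metal.

R_n/Ω ≈ 104 kips (weld metal governs)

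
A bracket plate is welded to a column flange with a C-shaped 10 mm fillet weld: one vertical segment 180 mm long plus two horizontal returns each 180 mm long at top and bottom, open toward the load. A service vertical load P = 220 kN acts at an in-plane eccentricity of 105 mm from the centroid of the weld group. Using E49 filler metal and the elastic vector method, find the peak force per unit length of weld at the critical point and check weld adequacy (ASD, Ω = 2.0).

E49XX → F_EXX = 490 MPa.
Total weld length L_w = 540 mm. Treat welds as unit-width lines.
Centroid: x̄ = 2×180×90 / 540 = 60 mm from the vertical weld.
Polar moment about centroid: J = I_x + I_y = [180³/12 + 2×180×90²] + [180×60² + 2(180³/12 + 180×30²)] = 5346000 mm³.
Direct shear f_v = P/L_w = 220×10³ / 540 = 407.4 N/mm (vertical).
Torsion M = P·e = 220×10³ × 105 = 23100000 N·mm.
Critical point at (x, y) = (120, 90) from centroid. f_tx = M·y/J = 388.9 N/mm; f_ty = M·x/J = 518.5 N/mm.
Resultant f_max = √[f_tx² + (f_v + f_ty)²] = √[388.9² + (407.4 + 518.5)²] = 1004 N/mm.
Capacity per unit length: r_n/Ω = (1/2.0) × 0.6 × 490 × (0.707 × 10) = 1039 N/mm.
1004 ≤ 1039 → adequate.

f_max ≈ 1000 N/mm; adequate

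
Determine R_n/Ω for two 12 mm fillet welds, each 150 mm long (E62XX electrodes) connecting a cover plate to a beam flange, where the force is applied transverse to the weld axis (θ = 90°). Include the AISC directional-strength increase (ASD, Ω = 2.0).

R_n/Ω ≈ 710 kN

E62XX → F_EXX = 620 MPa.
t_e = 0.707 × 12 = 8.484 mm; A_we = 8.484 × 300 = 2545 mm².
Directional factor: 1.0 + 0.5 sin^1.5(90°) = 1.5.
F_nw = 0.6 × 620 × 1.5 = 558 MPa.
R_n/Ω = (558 × 2545) / 2.0 × 10⁻³ = 710.1 kN.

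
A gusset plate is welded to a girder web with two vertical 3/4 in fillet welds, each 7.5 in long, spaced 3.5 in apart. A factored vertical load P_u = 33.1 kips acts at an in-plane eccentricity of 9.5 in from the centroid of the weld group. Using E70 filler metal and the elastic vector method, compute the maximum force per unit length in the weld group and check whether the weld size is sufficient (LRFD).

f_max ≈ 12.3 kip/in; adequate

E70XX → F_EXX = 70 ksi.
Total weld length L_w = 15 in. Treat welds as unit-width lines.
Polar moment about centroid: J = 2[d³/12 + d(b/2)²] = 2[7.5³/12 + 7.5×1.75²] = 116.2 in³.
Direct shear f_v = P/L_w = 33.1 / 15 = 2.207 kip/in (vertical).
Torsion M = P·e = 33.1 × 9.5 = 314.45 kip·in.
Critical point at (x, y) = (1.75, 3.75) from centroid. f_tx = M·y/J = 10.14 kip/in; f_ty = M·x/J = 4.734 kip/in.
Resultant f_max = √[f_tx² + (f_v + f_ty)²] = √[10.14² + (2.207 + 4.734)²] = 12.29 kip/in.
Capacity per unit length: φr_n = 0.75 × 0.6 × 70 × (0.707 × 0.75) = 16.7 kip/in.
12.29 ≤ 16.7 → adequate.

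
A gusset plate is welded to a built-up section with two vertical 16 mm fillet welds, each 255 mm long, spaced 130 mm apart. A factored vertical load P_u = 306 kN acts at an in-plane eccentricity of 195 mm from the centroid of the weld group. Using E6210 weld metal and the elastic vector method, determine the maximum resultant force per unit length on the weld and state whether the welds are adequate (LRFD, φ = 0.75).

E62XX → F_EXX = 620 MPa.
Total weld length L_w = 510 mm. Treat welds as unit-width lines.
Polar moment about centroid: J = 2[d³/12 + d(b/2)²] = 2[255³/12 + 255×65²] = 4918000 mm³.
Direct shear f_v = P/L_w = 306×10³ / 510 = 600 N/mm (vertical).
Torsion M = P·e = 306×10³ × 195 = 59670000 N·mm.
Critical point at (x, y) = (65, 127.5) from centroid. f_tx = M·y/J = 1547 N/mm; f_ty = M·x/J = 788.6 N/mm.
Resultant f_max = √[f_tx² + (f_v + f_ty)²] = √[1547² + (600 + 788.6)²] = 2079 N/mm.
Capacity per unit length: φr_n = 0.75 × 0.6 × 620 × (0.707 × 16) = 3156 N/mm.
2079 ≤ 3156 → adequate.

f_max ≈ 2080 N/mm; adequate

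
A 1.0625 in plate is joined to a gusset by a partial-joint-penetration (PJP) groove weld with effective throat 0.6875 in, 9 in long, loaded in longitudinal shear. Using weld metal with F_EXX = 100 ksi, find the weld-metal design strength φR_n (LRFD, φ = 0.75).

φR_n ≈ 278 kips

Effective throat (given) t_e = 0.6875 in.
A_we = 0.6875 × 9 = 6.188 in².
F_nw = 0.6 F_EXX = 60 ksi.
φR_n = 0.75 × 60 × 6.188 = 278.4 kips.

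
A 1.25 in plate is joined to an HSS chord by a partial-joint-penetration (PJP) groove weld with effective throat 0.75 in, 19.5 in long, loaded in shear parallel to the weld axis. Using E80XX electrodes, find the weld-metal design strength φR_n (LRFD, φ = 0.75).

E80XX → F_EXX = 80 ksi.
Effective throat (given) t_e = 0.75 in.
A_we = 0.75 × 19.5 = 14.62 in².
F_nw = 0.6 F_EXX = 48 ksi.
φR_n = 0.75 × 48 × 14.62 = 526.5 kips.

φR_n ≈ 526 kips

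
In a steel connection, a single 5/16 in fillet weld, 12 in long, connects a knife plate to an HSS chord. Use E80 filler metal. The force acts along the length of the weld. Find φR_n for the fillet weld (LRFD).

φR_n ≈ 95.4 kips

E80XX → F_EXX = 80 ksi.
Effective throat t_e = 0.707 × 0.3125 = 0.2209 in.
Total length L = 12 in; A_we = 0.2209 × 12 = 2.651 in².
F_nw = 0.6 F_EXX = 0.6 × 80 = 48 ksi.
φR_n = 0.75 × 48 × 2.651 = 95.44 kips.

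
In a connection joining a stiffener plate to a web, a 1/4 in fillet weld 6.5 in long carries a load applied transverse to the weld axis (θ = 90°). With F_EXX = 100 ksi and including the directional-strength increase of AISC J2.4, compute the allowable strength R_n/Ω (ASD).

t_e = 0.707 × 0.25 = 0.1767 in; A_we = 0.1767 × 6.5 = 1.149 in².
Directional factor: 1.0 + 0.5 sin^1.5(90°) = 1.5.
F_nw = 0.6 × 100 × 1.5 = 90 ksi.
R_n/Ω = (90 × 1.149) / 2.0 = 51.7 kip.

R_n/Ω ≈ 51.7 kip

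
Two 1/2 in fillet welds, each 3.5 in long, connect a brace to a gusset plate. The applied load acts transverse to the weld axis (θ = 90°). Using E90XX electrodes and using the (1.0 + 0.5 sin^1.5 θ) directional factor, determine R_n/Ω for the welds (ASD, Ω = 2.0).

E90XX → F_EXX = 90 ksi.
t_e = 0.707 × 0.5 = 0.3535 in; A_we = 0.3535 × 7 = 2.474 in².
Directional factor: 1.0 + 0.5 sin^1.5(90°) = 1.5.
F_nw = 0.6 × 90 × 1.5 = 81 ksi.
R_n/Ω = (81 × 2.474) / 2.0 = 100.2 kip.

R_n/Ω ≈ 100 kip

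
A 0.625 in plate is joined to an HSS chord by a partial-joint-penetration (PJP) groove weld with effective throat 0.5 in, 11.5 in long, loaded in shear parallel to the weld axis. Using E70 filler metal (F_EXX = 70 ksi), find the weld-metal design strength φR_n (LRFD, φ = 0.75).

Effective throat (given) t_e = 0.5 in.
A_we = 0.5 × 11.5 = 5.75 in².
F_nw = 0.6 F_EXX = 42 ksi.
φR_n = 0.75 × 42 × 5.75 = 181.1 kip.

φR_n ≈ 181 kip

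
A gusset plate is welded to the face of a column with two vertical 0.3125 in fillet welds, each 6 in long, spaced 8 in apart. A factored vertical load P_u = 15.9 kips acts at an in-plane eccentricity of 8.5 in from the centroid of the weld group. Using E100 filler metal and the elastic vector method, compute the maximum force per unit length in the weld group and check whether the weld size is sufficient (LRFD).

E100XX → F_EXX = 100 ksi.
Total weld length L_w = 12 in. Treat welds as unit-width lines.
Polar moment about centroid: J = 2[d³/12 + d(b/2)²] = 2[6³/12 + 6×4²] = 228 in³.
Direct shear f_v = P/L_w = 15.9 / 12 = 1.325 kip/in (vertical).
Torsion M = P·e = 15.9 × 8.5 = 135.15 kip·in.
Critical point at (x, y) = (4, 3) from centroid. f_tx = M·y/J = 1.778 kip/in; f_ty = M·x/J = 2.371 kip/in.
Resultant f_max = √[f_tx² + (f_v + f_ty)²] = √[1.778² + (1.325 + 2.371)²] = 4.102 kip/in.
Capacity per unit length: φr_n = 0.75 × 0.6 × 100 × (0.707 × 0.3125) = 9.942 kip/in.
4.102 ≤ 9.942 → adequate.

f_max ≈ 4.1 kip/in; adequate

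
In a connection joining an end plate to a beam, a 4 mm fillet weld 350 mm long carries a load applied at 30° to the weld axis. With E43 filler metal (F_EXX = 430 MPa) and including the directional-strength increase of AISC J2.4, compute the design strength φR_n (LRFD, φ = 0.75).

t_e = 0.707 × 4 = 2.828 mm; A_we = 2.828 × 350 = 989.8 mm².
Directional factor: 1.0 + 0.5 sin^1.5(30°) = 1.177.
F_nw = 0.6 × 430 × 1.177 = 303.6 MPa.
φR_n = 0.75 × 303.6 × 989.8 × 10⁻³ = 225.4 kN.

φR_n ≈ 225 kN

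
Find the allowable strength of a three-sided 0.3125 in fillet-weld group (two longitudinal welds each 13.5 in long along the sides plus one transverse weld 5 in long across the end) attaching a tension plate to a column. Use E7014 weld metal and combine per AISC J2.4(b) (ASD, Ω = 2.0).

E70XX → F_EXX = 70 ksi.
t_e = 0.707 × 0.3125 = 0.2209 in.
R_nwl = 0.6 × 70 × 0.2209 × 27 = 250.5 kips (longitudinal, 2 welds).
R_nwt = 0.6 × 70 × 0.2209 × 5 = 46.4 kips (transverse, base value).
(i) R_nwl + R_nwt = 296.9 kips; (ii) 0.85 R_nwl + 1.5 R_nwt = 282.6 kips.
R_n = max = 296.9 kips [governs: (i)]; R_n/Ω = 148.5 kips.

R_n/Ω ≈ 148 kips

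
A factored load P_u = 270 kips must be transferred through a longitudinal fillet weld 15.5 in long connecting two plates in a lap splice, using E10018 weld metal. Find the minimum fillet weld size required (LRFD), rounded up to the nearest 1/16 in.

E100XX → F_EXX = 100 ksi.
Total weld length L = 15.5 in.
Required throat t_e = P_u / (φ × 0.6 F_EXX × L) = 270 / (0.75 × 0.6 × 100 × 15.5) = 0.3871 in.
Required leg w = t_e / 0.707 = 0.5475 in → use 9/16 in.

w = 9/16 in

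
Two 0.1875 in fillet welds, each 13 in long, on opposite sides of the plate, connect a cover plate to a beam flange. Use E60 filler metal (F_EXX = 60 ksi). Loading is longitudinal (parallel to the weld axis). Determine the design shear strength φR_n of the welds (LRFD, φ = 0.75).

φR_n ≈ 93.1 kip

Effective throat t_e = 0.707 × 0.1875 = 0.1326 in.
Total length L = 26 in; A_we = 0.1326 × 26 = 3.447 in².
F_nw = 0.6 F_EXX = 0.6 × 60 = 36 ksi.
φR_n = 0.75 × 36 × 3.447 = 93.06 kip.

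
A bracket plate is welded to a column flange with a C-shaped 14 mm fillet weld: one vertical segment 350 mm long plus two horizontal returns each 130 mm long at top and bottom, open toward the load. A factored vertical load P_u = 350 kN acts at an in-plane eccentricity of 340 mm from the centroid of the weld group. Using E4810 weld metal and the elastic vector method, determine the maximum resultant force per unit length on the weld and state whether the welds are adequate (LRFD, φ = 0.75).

E48XX → F_EXX = 480 MPa.
Total weld length L_w = 610 mm. Treat welds as unit-width lines.
Centroid: x̄ = 2×130×65 / 610 = 27.7 mm from the vertical weld.
Polar moment about centroid: J = I_x + I_y = [350³/12 + 2×130×175²] + [350×27.7² + 2(130³/12 + 130×37.3²)] = 12530000 mm³.
Direct shear f_v = P/L_w = 350×10³ / 610 = 573.8 N/mm (vertical).
Torsion M = P·e = 350×10³ × 340 = 119000000 N·mm.
Critical point at (x, y) = (102.3, 175) from centroid. f_tx = M·y/J = 1662 N/mm; f_ty = M·x/J = 971.4 N/mm.
Resultant f_max = √[f_tx² + (f_v + f_ty)²] = √[1662² + (573.8 + 971.4)²] = 2269 N/mm.
Capacity per unit length: φr_n = 0.75 × 0.6 × 480 × (0.707 × 14) = 2138 N/mm.
2269 > 2138 → NOT adequate.

f_max ≈ 2270 N/mm; NOT adequate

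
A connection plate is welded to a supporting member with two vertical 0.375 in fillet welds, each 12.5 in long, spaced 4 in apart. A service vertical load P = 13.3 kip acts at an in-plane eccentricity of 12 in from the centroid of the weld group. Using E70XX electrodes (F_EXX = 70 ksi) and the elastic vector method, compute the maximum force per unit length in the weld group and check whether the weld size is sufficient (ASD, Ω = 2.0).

f_max ≈ 2.67 kip/in; adequate

Total weld length L_w = 25 in. Treat welds as unit-width lines.
Polar moment about centroid: J = 2[d³/12 + d(b/2)²] = 2[12.5³/12 + 12.5×2²] = 425.5 in³.
Direct shear f_v = P/L_w = 13.3 / 25 = 0.532 kip/in (vertical).
Torsion M = P·e = 13.3 × 12 = 159.6 kip·in.
Critical point at (x, y) = (2, 6.25) from centroid. f_tx = M·y/J = 2.344 kip/in; f_ty = M·x/J = 0.7501 kip/in.
Resultant f_max = √[f_tx² + (f_v + f_ty)²] = √[2.344² + (0.532 + 0.7501)²] = 2.672 kip/in.
Capacity per unit length: r_n/Ω = (1/2.0) × 0.6 × 70 × (0.707 × 0.375) = 5.568 kip/in.
2.672 ≤ 5.568 → adequate.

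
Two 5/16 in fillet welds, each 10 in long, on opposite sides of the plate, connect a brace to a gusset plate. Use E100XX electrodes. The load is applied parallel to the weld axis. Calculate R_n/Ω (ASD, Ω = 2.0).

E100XX → F_EXX = 100 ksi.
Effective throat t_e = 0.707 × 0.3125 = 0.2209 in.
Total length L = 20 in; A_we = 0.2209 × 20 = 4.419 in².
F_nw = 0.6 F_EXX = 0.6 × 100 = 60 ksi.
R_n = 60 × 4.419 = 265.1 kips; R_n/Ω = 265.1/2.0 = 132.6 kips.

R_n/Ω ≈ 133 kips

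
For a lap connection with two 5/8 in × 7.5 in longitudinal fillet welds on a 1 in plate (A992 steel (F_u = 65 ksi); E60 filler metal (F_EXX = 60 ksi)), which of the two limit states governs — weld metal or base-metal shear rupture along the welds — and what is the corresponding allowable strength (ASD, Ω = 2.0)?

R_n/Ω ≈ 119 kips (weld metal governs)

t_e = 0.707 × 0.625 = 0.4419 in; L = 15 in.
Weld metal: R_n/Ω = (1/2.0) × 0.6 × 60 × 0.4419 × 15 = 119.3 kips.
Base metal (shear rupture): R_n/Ω = (1/2.0) × 0.6 × 65 × 1 × 15 = 292.5 kips.
Governing: weld metal.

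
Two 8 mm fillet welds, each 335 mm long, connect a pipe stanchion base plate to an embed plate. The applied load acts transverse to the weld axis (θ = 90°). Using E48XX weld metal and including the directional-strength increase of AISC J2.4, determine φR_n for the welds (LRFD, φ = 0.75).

E48XX → F_EXX = 480 MPa.
t_e = 0.707 × 8 = 5.656 mm; A_we = 5.656 × 670 = 3790 mm².
Directional factor: 1.0 + 0.5 sin^1.5(90°) = 1.5.
F_nw = 0.6 × 480 × 1.5 = 432 MPa.
φR_n = 0.75 × 432 × 3790 × 10⁻³ = 1228 kN.

φR_n ≈ 1230 kN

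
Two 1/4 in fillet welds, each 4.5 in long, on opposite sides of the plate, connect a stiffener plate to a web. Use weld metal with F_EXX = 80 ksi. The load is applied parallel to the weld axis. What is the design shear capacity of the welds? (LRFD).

Effective throat t_e = 0.707 × 0.25 = 0.1767 in.
Total length L = 9 in; A_we = 0.1767 × 9 = 1.591 in².
F_nw = 0.6 F_EXX = 0.6 × 80 = 48 ksi.
φR_n = 0.75 × 48 × 1.591 = 57.27 kip.

φR_n ≈ 57.3 kip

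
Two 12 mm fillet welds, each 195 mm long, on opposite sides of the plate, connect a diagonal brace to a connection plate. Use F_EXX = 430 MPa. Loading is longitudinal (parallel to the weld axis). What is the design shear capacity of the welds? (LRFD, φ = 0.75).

Effective throat t_e = 0.707 × 12 = 8.484 mm.
Total length L = 390 mm; A_we = 8.484 × 390 = 3309 mm².
F_nw = 0.6 F_EXX = 0.6 × 430 = 258 MPa.
φR_n = 0.75 × 258 × 3309 × 10⁻³ = 640.2 kN.

φR_n ≈ 640 kN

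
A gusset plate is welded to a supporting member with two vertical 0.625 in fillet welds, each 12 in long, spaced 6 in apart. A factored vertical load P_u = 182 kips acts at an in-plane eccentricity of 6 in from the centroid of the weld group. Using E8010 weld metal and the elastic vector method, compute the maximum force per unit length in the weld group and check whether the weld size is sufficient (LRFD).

E80XX → F_EXX = 80 ksi.
Total weld length L_w = 24 in. Treat welds as unit-width lines.
Polar moment about centroid: J = 2[d³/12 + d(b/2)²] = 2[12³/12 + 12×3²] = 504 in³.
Direct shear f_v = P/L_w = 182 / 24 = 7.583 kip/in (vertical).
Torsion M = P·e = 182 × 6 = 1092 kip·in.
Critical point at (x, y) = (3, 6) from centroid. f_tx = M·y/J = 13 kip/in; f_ty = M·x/J = 6.5 kip/in.
Resultant f_max = √[f_tx² + (f_v + f_ty)²] = √[13² + (7.583 + 6.5)²] = 19.17 kip/in.
Capacity per unit length: φr_n = 0.75 × 0.6 × 80 × (0.707 × 0.625) = 15.91 kip/in.
19.17 > 15.91 → NOT adequate.

f_max ≈ 19.2 kip/in; NOT adequate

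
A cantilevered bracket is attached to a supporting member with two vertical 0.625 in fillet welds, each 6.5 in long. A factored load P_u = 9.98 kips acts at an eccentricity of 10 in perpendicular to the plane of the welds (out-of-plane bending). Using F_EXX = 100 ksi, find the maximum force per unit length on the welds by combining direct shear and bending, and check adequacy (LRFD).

f_max ≈ 7.13 kip/in; adequate

L_w = 2 × 6.5 = 13 in; section modulus (unit throat) S = 2 × L²/6 = 14.08 in².
Direct shear f_v = P/L_w = 9.98/13 = 0.7677 kip/in.
Moment M = P × e = 9.98 × 10 = 99.8 kip·in; bending f_b = M/S = 7.086 kip/in.
f_max = √(f_v² + f_b²) = √(0.7677² + 7.086²) = 7.128 kip/in.
φr_n = 0.75 × 0.6 × 100 × (0.707 × 0.625) = 19.88 kip/in → adequate.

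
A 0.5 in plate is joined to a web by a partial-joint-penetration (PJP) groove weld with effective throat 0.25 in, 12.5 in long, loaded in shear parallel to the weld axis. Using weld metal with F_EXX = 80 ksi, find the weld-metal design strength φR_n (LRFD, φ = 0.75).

φR_n ≈ 112 kips

Effective throat (given) t_e = 0.25 in.
A_we = 0.25 × 12.5 = 3.125 in².
F_nw = 0.6 F_EXX = 48 ksi.
φR_n = 0.75 × 48 × 3.125 = 112.5 kips.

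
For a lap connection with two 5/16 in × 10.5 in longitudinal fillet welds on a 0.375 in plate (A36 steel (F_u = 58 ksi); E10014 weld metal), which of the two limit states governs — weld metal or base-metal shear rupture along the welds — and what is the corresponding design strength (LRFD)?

E100XX → F_EXX = 100 ksi.
t_e = 0.707 × 0.3125 = 0.2209 in; L = 21 in.
Weld metal: φR_n = 0.75 × 0.6 × 100 × 0.2209 × 21 = 208.8 kip.
Base metal (shear rupture): φR_n = 0.75 × 0.6 × 58 × 0.375 × 21 = 205.5 kip.
Governing: base-metal shear rupture.

φR_n ≈ 206 kip (base-metal shear rupture governs)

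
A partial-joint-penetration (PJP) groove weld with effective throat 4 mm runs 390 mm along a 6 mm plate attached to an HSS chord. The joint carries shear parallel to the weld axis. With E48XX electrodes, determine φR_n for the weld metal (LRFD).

φR_n ≈ 337 kN

E48XX → F_EXX = 480 MPa.
Effective throat (given) t_e = 4 mm.
A_we = 4 × 390 = 1560 mm².
F_nw = 0.6 F_EXX = 288 MPa.
φR_n = 0.75 × 288 × 1560 × 10⁻³ = 337 kN.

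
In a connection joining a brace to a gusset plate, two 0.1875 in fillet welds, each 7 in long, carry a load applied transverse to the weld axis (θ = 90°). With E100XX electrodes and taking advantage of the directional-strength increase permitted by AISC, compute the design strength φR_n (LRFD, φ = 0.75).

φR_n ≈ 125 kips

E100XX → F_EXX = 100 ksi.
t_e = 0.707 × 0.1875 = 0.1326 in; A_we = 0.1326 × 14 = 1.856 in².
Directional factor: 1.0 + 0.5 sin^1.5(90°) = 1.5.
F_nw = 0.6 × 100 × 1.5 = 90 ksi.
φR_n = 0.75 × 90 × 1.856 = 125.3 kips.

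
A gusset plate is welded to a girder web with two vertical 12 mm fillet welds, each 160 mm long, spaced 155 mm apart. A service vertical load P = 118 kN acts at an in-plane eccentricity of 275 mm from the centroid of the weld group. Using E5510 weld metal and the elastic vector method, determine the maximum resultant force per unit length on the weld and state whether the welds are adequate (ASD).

f_max ≈ 1670 N/mm; NOT adequate

E55XX → F_EXX = 550 MPa.
Total weld length L_w = 320 mm. Treat welds as unit-width lines.
Polar moment about centroid: J = 2[d³/12 + d(b/2)²] = 2[160³/12 + 160×77.5²] = 2605000 mm³.
Direct shear f_v = P/L_w = 118×10³ / 320 = 368.8 N/mm (vertical).
Torsion M = P·e = 118×10³ × 275 = 32450000 N·mm.
Critical point at (x, y) = (77.5, 80) from centroid. f_tx = M·y/J = 996.7 N/mm; f_ty = M·x/J = 965.5 N/mm.
Resultant f_max = √[f_tx² + (f_v + f_ty)²] = √[996.7² + (368.8 + 965.5)²] = 1665 N/mm.
Capacity per unit length: r_n/Ω = (1/2.0) × 0.6 × 550 × (0.707 × 12) = 1400 N/mm.
1665 > 1400 → NOT adequate.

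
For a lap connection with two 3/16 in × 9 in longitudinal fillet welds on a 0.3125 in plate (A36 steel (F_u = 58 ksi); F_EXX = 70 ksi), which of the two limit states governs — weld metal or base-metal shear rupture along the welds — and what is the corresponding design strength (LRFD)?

t_e = 0.707 × 0.1875 = 0.1326 in; L = 18 in.
Weld metal: φR_n = 0.75 × 0.6 × 70 × 0.1326 × 18 = 75.16 kips.
Base metal (shear rupture): φR_n = 0.75 × 0.6 × 58 × 0.3125 × 18 = 146.8 kips.
Governing: weld metal.

φR_n ≈ 75.2 kips (weld metal governs)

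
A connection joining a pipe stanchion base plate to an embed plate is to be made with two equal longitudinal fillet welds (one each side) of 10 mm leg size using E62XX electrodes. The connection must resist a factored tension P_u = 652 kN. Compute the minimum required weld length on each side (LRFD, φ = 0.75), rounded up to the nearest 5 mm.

E62XX → F_EXX = 620 MPa.
Throat t_e = 0.707 × 10 = 7.07 mm.
φr_n = 0.75 × 0.6 × 620 × 7.07 × 10⁻³ = 1.973 kN/mm.
L_req = P_u / φr_n = 652 / 1.973 = 330.5 mm total.
Per side: 330.5 / 2 = 165.3 mm.
Round up → use L = 170 mm on each side.

L = 170 mm on each side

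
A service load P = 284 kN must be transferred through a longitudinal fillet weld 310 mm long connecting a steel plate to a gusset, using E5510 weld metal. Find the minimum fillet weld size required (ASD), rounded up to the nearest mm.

w = 8 mm

E55XX → F_EXX = 550 MPa.
Total weld length L = 310 mm.
Required throat t_e = P × Ω / (0.6 F_EXX × L) = 284 × 2.0 / (0.6 × 550 × 310 × 10⁻³) = 5.552 mm.
Required leg w = t_e / 0.707 = 7.853 mm → use 8 mm.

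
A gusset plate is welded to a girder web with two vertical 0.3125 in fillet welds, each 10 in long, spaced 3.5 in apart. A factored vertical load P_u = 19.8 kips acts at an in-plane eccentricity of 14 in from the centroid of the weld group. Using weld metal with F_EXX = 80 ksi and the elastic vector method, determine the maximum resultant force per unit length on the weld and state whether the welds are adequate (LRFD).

Total weld length L_w = 20 in. Treat welds as unit-width lines.
Polar moment about centroid: J = 2[d³/12 + d(b/2)²] = 2[10³/12 + 10×1.75²] = 227.9 in³.
Direct shear f_v = P/L_w = 19.8 / 20 = 0.99 kip/in (vertical).
Torsion M = P·e = 19.8 × 14 = 277.2 kip·in.
Critical point at (x, y) = (1.75, 5) from centroid. f_tx = M·y/J = 6.081 kip/in; f_ty = M·x/J = 2.128 kip/in.
Resultant f_max = √[f_tx² + (f_v + f_ty)²] = √[6.081² + (0.99 + 2.128)²] = 6.834 kip/in.
Capacity per unit length: φr_n = 0.75 × 0.6 × 80 × (0.707 × 0.3125) = 7.954 kip/in.
6.834 ≤ 7.954 → adequate.

f_max ≈ 6.83 kip/in; adequate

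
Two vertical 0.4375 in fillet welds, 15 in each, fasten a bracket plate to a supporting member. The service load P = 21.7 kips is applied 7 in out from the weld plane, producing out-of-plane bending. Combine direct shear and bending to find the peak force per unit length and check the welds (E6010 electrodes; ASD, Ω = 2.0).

f_max ≈ 2.15 kip/in; adequate

E60XX → F_EXX = 60 ksi.
L_w = 2 × 15 = 30 in; section modulus (unit throat) S = 2 × L²/6 = 75 in².
Direct shear f_v = P/L_w = 21.7/30 = 0.7233 kip/in.
Moment M = P × e = 21.7 × 7 = 151.9 kip·in; bending f_b = M/S = 2.025 kip/in.
f_max = √(f_v² + f_b²) = √(0.7233² + 2.025²) = 2.151 kip/in.
r_n/Ω = (1/2.0) × 0.6 × 60 × (0.707 × 0.4375) = 5.568 kip/in → adequate.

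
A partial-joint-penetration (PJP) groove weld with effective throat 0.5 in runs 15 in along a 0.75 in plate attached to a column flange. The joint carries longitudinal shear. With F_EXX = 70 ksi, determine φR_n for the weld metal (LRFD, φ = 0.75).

φR_n ≈ 236 kip

Effective throat (given) t_e = 0.5 in.
A_we = 0.5 × 15 = 7.5 in².
F_nw = 0.6 F_EXX = 42 ksi.
φR_n = 0.75 × 42 × 7.5 = 236.2 kip.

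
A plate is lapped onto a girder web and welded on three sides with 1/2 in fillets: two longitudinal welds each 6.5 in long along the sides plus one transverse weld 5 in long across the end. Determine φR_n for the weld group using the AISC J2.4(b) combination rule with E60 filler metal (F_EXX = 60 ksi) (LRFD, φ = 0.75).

φR_n ≈ 177 kips

t_e = 0.707 × 0.5 = 0.3535 in.
R_nwl = 0.6 × 60 × 0.3535 × 13 = 165.4 kips (longitudinal, 2 welds).
R_nwt = 0.6 × 60 × 0.3535 × 5 = 63.63 kips (transverse, base value).
(i) R_nwl + R_nwt = 229.1 kips; (ii) 0.85 R_nwl + 1.5 R_nwt = 236.1 kips.
R_n = max = 236.1 kips [governs: (ii)]; φR_n = 177.1 kips.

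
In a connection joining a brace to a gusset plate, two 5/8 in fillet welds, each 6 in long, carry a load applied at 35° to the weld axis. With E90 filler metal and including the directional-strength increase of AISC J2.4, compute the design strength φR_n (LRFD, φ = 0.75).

E90XX → F_EXX = 90 ksi.
t_e = 0.707 × 0.625 = 0.4419 in; A_we = 0.4419 × 12 = 5.302 in².
Directional factor: 1.0 + 0.5 sin^1.5(35°) = 1.217.
F_nw = 0.6 × 90 × 1.217 = 65.73 ksi.
φR_n = 0.75 × 65.73 × 5.302 = 261.4 kip.

φR_n ≈ 261 kip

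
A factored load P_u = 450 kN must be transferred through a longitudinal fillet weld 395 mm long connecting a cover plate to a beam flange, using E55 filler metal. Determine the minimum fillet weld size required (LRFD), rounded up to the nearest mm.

E55XX → F_EXX = 550 MPa.
Total weld length L = 395 mm.
Required throat t_e = P_u / (φ × 0.6 F_EXX × L) = 450 / (0.75 × 0.6 × 550 × 395 × 10⁻³) = 4.603 mm.
Required leg w = t_e / 0.707 = 6.511 mm → use 7 mm.

w = 7 mm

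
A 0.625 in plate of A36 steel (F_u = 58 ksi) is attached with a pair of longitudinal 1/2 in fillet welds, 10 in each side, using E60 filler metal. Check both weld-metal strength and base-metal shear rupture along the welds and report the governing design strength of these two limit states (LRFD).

E60XX → F_EXX = 60 ksi.
t_e = 0.707 × 0.5 = 0.3535 in; L = 20 in.
Weld metal: φR_n = 0.75 × 0.6 × 60 × 0.3535 × 20 = 190.9 kip.
Base metal (shear rupture): φR_n = 0.75 × 0.6 × 58 × 0.625 × 20 = 326.2 kip.
Governing: weld metal.

φR_n ≈ 191 kip (weld metal governs)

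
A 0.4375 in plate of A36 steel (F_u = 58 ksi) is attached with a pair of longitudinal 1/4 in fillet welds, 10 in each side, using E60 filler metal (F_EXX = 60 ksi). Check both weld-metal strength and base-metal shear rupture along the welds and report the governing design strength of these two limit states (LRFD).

φR_n ≈ 95.4 kips (weld metal governs)

t_e = 0.707 × 0.25 = 0.1767 in; L = 20 in.
Weld metal: φR_n = 0.75 × 0.6 × 60 × 0.1767 × 20 = 95.44 kips.
Base metal (shear rupture): φR_n = 0.75 × 0.6 × 58 × 0.4375 × 20 = 228.4 kips.
Governing: weld metal.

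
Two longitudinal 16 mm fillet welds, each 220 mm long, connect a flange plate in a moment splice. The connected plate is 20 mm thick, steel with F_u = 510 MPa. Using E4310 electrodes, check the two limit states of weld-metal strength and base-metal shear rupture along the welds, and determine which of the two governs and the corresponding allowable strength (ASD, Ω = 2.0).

R_n/Ω ≈ 642 kN (weld metal governs)

E43XX → F_EXX = 430 MPa.
t_e = 0.707 × 16 = 11.31 mm; L = 440 mm.
Weld metal: R_n/Ω = (1/2.0) × 0.6 × 430 × 11.31 × 440 × 10⁻³ = 642.1 kN.
Base metal (shear rupture): R_n/Ω = (1/2.0) × 0.6 × 510 × 20 × 440 × 10⁻³ = 1346 kN.
Governing: weld metal.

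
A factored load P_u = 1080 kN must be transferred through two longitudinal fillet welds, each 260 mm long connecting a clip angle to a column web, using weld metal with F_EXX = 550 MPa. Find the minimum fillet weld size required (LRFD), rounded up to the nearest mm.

Total weld length L = 520 mm.
Required throat t_e = P_u / (φ × 0.6 F_EXX × L) = 1080 / (0.75 × 0.6 × 550 × 520 × 10⁻³) = 8.392 mm.
Required leg w = t_e / 0.707 = 11.87 mm → use 12 mm.

w = 12 mm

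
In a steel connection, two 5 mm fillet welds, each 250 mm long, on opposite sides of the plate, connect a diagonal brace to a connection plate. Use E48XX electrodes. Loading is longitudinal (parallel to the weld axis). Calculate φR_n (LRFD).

φR_n ≈ 382 kN

E48XX → F_EXX = 480 MPa.
Effective throat t_e = 0.707 × 5 = 3.535 mm.
Total length L = 500 mm; A_we = 3.535 × 500 = 1767 mm².
F_nw = 0.6 F_EXX = 0.6 × 480 = 288 MPa.
φR_n = 0.75 × 288 × 1767 × 10⁻³ = 381.8 kN.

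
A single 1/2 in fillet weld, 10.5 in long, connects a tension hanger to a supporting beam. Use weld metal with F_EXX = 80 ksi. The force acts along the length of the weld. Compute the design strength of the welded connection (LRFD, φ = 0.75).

Effective throat t_e = 0.707 × 0.5 = 0.3535 in.
Total length L = 10.5 in; A_we = 0.3535 × 10.5 = 3.712 in².
F_nw = 0.6 F_EXX = 0.6 × 80 = 48 ksi.
φR_n = 0.75 × 48 × 3.712 = 133.6 kips.

φR_n ≈ 134 kips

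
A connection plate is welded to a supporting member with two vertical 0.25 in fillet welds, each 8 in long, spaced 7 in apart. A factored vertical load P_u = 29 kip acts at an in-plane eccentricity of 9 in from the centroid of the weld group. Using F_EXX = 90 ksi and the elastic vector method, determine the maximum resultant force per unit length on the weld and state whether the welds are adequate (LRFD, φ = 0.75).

Total weld length L_w = 16 in. Treat welds as unit-width lines.
Polar moment about centroid: J = 2[d³/12 + d(b/2)²] = 2[8³/12 + 8×3.5²] = 281.3 in³.
Direct shear f_v = P/L_w = 29 / 16 = 1.812 kip/in (vertical).
Torsion M = P·e = 29 × 9 = 261 kip·in.
Critical point at (x, y) = (3.5, 4) from centroid. f_tx = M·y/J = 3.711 kip/in; f_ty = M·x/J = 3.247 kip/in.
Resultant f_max = √[f_tx² + (f_v + f_ty)²] = √[3.711² + (1.812 + 3.247)²] = 6.275 kip/in.
Capacity per unit length: φr_n = 0.75 × 0.6 × 90 × (0.707 × 0.25) = 7.158 kip/in.
6.275 ≤ 7.158 → adequate.

f_max ≈ 6.27 kip/in; adequate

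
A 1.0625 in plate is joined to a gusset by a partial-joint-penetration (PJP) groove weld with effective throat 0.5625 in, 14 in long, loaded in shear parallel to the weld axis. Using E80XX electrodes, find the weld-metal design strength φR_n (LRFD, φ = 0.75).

φR_n ≈ 284 kips

E80XX → F_EXX = 80 ksi.
Effective throat (given) t_e = 0.5625 in.
A_we = 0.5625 × 14 = 7.875 in².
F_nw = 0.6 F_EXX = 48 ksi.
φR_n = 0.75 × 48 × 7.875 = 283.5 kips.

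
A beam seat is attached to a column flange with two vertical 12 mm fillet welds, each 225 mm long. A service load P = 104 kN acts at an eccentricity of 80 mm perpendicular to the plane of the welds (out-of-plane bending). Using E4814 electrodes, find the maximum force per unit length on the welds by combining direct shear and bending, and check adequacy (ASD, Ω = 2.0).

f_max ≈ 545 N/mm; adequate

E48XX → F_EXX = 480 MPa.
L_w = 2 × 225 = 450 mm; section modulus (unit throat) S = 2 × L²/6 = 16880 mm².
Direct shear f_v = P/L_w = 104×10³/450 = 231.1 N/mm.
Moment M = P × e = 104×10³ × 80 = 8320000 N·mm; bending f_b = M/S = 493 N/mm.
f_max = √(f_v² + f_b²) = √(231.1² + 493²) = 544.5 N/mm.
r_n/Ω = (1/2.0) × 0.6 × 480 × (0.707 × 12) = 1222 N/mm → adequate.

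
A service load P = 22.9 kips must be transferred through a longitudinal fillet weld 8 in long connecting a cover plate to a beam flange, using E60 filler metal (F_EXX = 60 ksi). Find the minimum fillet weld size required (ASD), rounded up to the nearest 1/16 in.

Total weld length L = 8 in.
Required throat t_e = P × Ω / (0.6 F_EXX × L) = 22.9 × 2.0 / (0.6 × 60 × 8) = 0.159 in.
Required leg w = t_e / 0.707 = 0.2249 in → use 1/4 in.

w = 1/4 in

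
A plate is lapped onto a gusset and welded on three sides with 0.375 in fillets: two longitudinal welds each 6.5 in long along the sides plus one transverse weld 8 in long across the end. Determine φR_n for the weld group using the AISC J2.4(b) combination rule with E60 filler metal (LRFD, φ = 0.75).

φR_n ≈ 165 kips

E60XX → F_EXX = 60 ksi.
t_e = 0.707 × 0.375 = 0.2651 in.
R_nwl = 0.6 × 60 × 0.2651 × 13 = 124.1 kips (longitudinal, 2 welds).
R_nwt = 0.6 × 60 × 0.2651 × 8 = 76.36 kips (transverse, base value).
(i) R_nwl + R_nwt = 200.4 kips; (ii) 0.85 R_nwl + 1.5 R_nwt = 220 kips.
R_n = max = 220 kips [governs: (ii)]; φR_n = 165 kips.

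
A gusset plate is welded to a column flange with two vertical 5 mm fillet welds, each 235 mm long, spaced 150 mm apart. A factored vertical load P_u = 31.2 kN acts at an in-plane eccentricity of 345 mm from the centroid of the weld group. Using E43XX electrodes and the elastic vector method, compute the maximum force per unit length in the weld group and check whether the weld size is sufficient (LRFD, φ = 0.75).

f_max ≈ 352 N/mm; adequate

E43XX → F_EXX = 430 MPa.
Total weld length L_w = 470 mm. Treat welds as unit-width lines.
Polar moment about centroid: J = 2[d³/12 + d(b/2)²] = 2[235³/12 + 235×75²] = 4807000 mm³.
Direct shear f_v = P/L_w = 31.2×10³ / 470 = 66.38 N/mm (vertical).
Torsion M = P·e = 31.2×10³ × 345 = 10764000 N·mm.
Critical point at (x, y) = (75, 117.5) from centroid. f_tx = M·y/J = 263.1 N/mm; f_ty = M·x/J = 168 N/mm.
Resultant f_max = √[f_tx² + (f_v + f_ty)²] = √[263.1² + (66.38 + 168)²] = 352.3 N/mm.
Capacity per unit length: φr_n = 0.75 × 0.6 × 430 × (0.707 × 5) = 684 N/mm.
352.3 ≤ 684 → adequate.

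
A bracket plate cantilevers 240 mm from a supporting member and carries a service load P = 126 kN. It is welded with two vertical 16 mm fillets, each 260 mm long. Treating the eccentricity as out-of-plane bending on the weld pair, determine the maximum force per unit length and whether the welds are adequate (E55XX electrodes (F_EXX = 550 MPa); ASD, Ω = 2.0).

L_w = 2 × 260 = 520 mm; section modulus (unit throat) S = 2 × L²/6 = 22530 mm².
Direct shear f_v = P/L_w = 126×10³/520 = 242.3 N/mm.
Moment M = P × e = 126×10³ × 240 = 30240000 N·mm; bending f_b = M/S = 1342 N/mm.
f_max = √(f_v² + f_b²) = √(242.3² + 1342²) = 1364 N/mm.
r_n/Ω = (1/2.0) × 0.6 × 550 × (0.707 × 16) = 1866 N/mm → adequate.

f_max ≈ 1360 N/mm; adequate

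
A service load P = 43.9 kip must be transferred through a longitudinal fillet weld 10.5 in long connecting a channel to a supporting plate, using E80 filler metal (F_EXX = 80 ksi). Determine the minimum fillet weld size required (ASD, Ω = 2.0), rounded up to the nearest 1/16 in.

w = 1/4 in

Total weld length L = 10.5 in.
Required throat t_e = P × Ω / (0.6 F_EXX × L) = 43.9 × 2.0 / (0.6 × 80 × 10.5) = 0.1742 in.
Required leg w = t_e / 0.707 = 0.2464 in → use 1/4 in.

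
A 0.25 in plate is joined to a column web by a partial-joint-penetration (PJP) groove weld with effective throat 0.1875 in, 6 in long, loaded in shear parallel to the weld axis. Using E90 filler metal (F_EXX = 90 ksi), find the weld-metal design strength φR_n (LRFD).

φR_n ≈ 45.6 kips

Effective throat (given) t_e = 0.1875 in.
A_we = 0.1875 × 6 = 1.125 in².
F_nw = 0.6 F_EXX = 54 ksi.
φR_n = 0.75 × 54 × 1.125 = 45.56 kips.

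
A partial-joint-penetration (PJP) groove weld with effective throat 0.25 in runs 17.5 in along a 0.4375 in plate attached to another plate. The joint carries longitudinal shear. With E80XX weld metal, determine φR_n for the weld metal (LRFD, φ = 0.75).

φR_n ≈ 158 kips

E80XX → F_EXX = 80 ksi.
Effective throat (given) t_e = 0.25 in.
A_we = 0.25 × 17.5 = 4.375 in².
F_nw = 0.6 F_EXX = 48 ksi.
φR_n = 0.75 × 48 × 4.375 = 157.5 kips.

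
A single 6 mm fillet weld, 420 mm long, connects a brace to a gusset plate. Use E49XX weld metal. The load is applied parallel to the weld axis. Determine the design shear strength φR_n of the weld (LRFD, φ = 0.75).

E49XX → F_EXX = 490 MPa.
Effective throat t_e = 0.707 × 6 = 4.242 mm.
Total length L = 420 mm; A_we = 4.242 × 420 = 1782 mm².
F_nw = 0.6 F_EXX = 0.6 × 490 = 294 MPa.
φR_n = 0.75 × 294 × 1782 × 10⁻³ = 392.9 kN.

φR_n ≈ 393 kN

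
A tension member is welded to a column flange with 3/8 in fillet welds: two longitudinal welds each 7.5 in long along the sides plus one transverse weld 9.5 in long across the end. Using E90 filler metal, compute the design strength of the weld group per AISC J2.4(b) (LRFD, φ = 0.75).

φR_n ≈ 290 kip

E90XX → F_EXX = 90 ksi.
t_e = 0.707 × 0.375 = 0.2651 in.
R_nwl = 0.6 × 90 × 0.2651 × 15 = 214.8 kip (longitudinal, 2 welds).
R_nwt = 0.6 × 90 × 0.2651 × 9.5 = 136 kip (transverse, base value).
(i) R_nwl + R_nwt = 350.8 kip; (ii) 0.85 R_nwl + 1.5 R_nwt = 386.6 kip.
R_n = max = 386.6 kip [governs: (ii)]; φR_n = 289.9 kip.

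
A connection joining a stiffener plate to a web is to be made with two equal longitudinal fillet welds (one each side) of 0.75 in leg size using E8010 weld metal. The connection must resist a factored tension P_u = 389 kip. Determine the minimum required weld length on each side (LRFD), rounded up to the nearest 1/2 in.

L = 10.5 in on each side

E80XX → F_EXX = 80 ksi.
Throat t_e = 0.707 × 0.75 = 0.5302 in.
φr_n = 0.75 × 0.6 × 80 × 0.5302 = 19.09 kip/in.
L_req = P_u / φr_n = 389 / 19.09 = 20.38 in total.
Per side: 20.38 / 2 = 10.19 in.
Round up → use L = 10.5 in on each side.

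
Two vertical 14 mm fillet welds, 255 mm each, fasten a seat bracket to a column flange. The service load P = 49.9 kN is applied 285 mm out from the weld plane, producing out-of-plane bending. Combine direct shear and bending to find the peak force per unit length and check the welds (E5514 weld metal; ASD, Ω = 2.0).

f_max ≈ 663 N/mm; adequate

E55XX → F_EXX = 550 MPa.
L_w = 2 × 255 = 510 mm; section modulus (unit throat) S = 2 × L²/6 = 21680 mm².
Direct shear f_v = P/L_w = 49.9×10³/510 = 97.84 N/mm.
Moment M = P × e = 49.9×10³ × 285 = 14222000 N·mm; bending f_b = M/S = 656.1 N/mm.
f_max = √(f_v² + f_b²) = √(97.84² + 656.1²) = 663.4 N/mm.
r_n/Ω = (1/2.0) × 0.6 × 550 × (0.707 × 14) = 1633 N/mm → adequate.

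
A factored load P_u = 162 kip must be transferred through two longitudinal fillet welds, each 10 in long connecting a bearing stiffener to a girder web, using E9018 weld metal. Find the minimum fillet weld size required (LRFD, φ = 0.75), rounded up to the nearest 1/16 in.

w = 5/16 in

E90XX → F_EXX = 90 ksi.
Total weld length L = 20 in.
Required throat t_e = P_u / (φ × 0.6 F_EXX × L) = 162 / (0.75 × 0.6 × 90 × 20) = 0.2 in.
Required leg w = t_e / 0.707 = 0.2829 in → use 5/16 in.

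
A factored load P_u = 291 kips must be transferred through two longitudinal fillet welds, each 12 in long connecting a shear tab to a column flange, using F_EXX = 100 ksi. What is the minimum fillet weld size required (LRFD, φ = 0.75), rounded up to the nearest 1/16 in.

w = 7/16 in

Total weld length L = 24 in.
Required throat t_e = P_u / (φ × 0.6 F_EXX × L) = 291 / (0.75 × 0.6 × 100 × 24) = 0.2694 in.
Required leg w = t_e / 0.707 = 0.3811 in → use 7/16 in.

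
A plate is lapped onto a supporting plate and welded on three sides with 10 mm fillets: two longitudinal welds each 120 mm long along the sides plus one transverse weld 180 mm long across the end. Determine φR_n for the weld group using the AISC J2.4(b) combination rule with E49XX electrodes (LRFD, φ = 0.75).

φR_n ≈ 739 kN

E49XX → F_EXX = 490 MPa.
t_e = 0.707 × 10 = 7.07 mm.
R_nwl = 0.6 × 490 × 7.07 × 240 × 10⁻³ = 498.9 kN (longitudinal, 2 welds).
R_nwt = 0.6 × 490 × 7.07 × 180 × 10⁻³ = 374.1 kN (transverse, base value).
(i) R_nwl + R_nwt = 873 kN; (ii) 0.85 R_nwl + 1.5 R_nwt = 985.2 kN.
R_n = max = 985.2 kN [governs: (ii)]; φR_n = 738.9 kN.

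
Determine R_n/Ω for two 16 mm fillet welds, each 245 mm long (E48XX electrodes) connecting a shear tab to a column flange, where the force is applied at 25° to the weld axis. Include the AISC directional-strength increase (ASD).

E48XX → F_EXX = 480 MPa.
t_e = 0.707 × 16 = 11.31 mm; A_we = 11.31 × 490 = 5543 mm².
Directional factor: 1.0 + 0.5 sin^1.5(25°) = 1.137.
F_nw = 0.6 × 480 × 1.137 = 327.6 MPa.
R_n/Ω = (327.6 × 5543) / 2.0 × 10⁻³ = 907.8 kN.

R_n/Ω ≈ 908 kN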